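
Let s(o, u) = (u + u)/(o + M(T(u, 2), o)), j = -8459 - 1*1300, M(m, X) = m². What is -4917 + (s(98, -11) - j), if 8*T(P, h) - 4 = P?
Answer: 30604874/6321 ≈ 4841.8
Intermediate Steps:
T(P, h) = ½ + P/8
j = -9759 (j = -8459 - 1300 = -9759)
s(o, u) = 2*u/(o + (½ + u/8)²) (s(o, u) = (u + u)/(o + (½ + u/8)²) = (2*u)/(o + (½ + u/8)²) = 2*u/(o + (½ + u/8)²))
-4917 + (s(98, -11) - j) = -4917 + (128*(-11)/((4 - 11)² + 64*98) - 1*(-9759)) = -4917 + (128*(-11)/((-7)² + 6272) + 9759) = -4917 + (128*(-11)/(49 + 6272) + 9759) = -4917 + (128*(-11)/6321 + 9759) = -4917 + (128*(-11)*(1/6321) + 9759) = -4917 + (-1408/6321 + 9759) = -4917 + 61685231/6321 = 30604874/6321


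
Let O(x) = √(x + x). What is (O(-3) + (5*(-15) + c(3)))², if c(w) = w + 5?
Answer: (67 - I*√6)² ≈ 4483.0 - 328.23*I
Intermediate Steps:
c(w) = 5 + w
O(x) = √2*√x (O(x) = √(2*x) = √2*√x)
(O(-3) + (5*(-15) + c(3)))² = (√2*√(-3) + (5*(-15) + (5 + 3)))² = (√2*(I*√3) + (-75 + 8))² = (I*√6 - 67)² = (-67 + I*√6)²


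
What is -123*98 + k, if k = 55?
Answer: -11999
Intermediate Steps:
-123*98 + k = -123*98 + 55 = -12054 + 55 = -11999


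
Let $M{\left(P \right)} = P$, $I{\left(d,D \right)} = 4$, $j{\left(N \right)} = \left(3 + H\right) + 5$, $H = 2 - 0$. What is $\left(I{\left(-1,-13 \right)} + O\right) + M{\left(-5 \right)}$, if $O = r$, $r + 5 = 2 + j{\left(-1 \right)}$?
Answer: $6$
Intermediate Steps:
$H = 2$ ($H = 2 + 0 = 2$)
$j{\left(N \right)} = 10$ ($j{\left(N \right)} = \left(3 + 2\right) + 5 = 5 + 5 = 10$)
$r = 7$ ($r = -5 + \left(2 + 10\right) = -5 + 12 = 7$)
$O = 7$
$\left(I{\left(-1,-13 \right)} + O\right) + M{\left(-5 \right)} = \left(4 + 7\right) - 5 = 11 - 5 = 6$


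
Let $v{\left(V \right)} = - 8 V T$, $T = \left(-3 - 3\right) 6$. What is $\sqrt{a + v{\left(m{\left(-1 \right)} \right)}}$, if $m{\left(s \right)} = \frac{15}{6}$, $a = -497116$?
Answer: $2 i \sqrt{124099} \approx 704.55 i$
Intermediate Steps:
$m{\left(s \right)} = \frac{5}{2}$ ($m{\left(s \right)} = 15 \cdot \frac{1}{6} = \frac{5}{2}$)
$T = -36$ ($T = \left(-6\right) 6 = -36$)
$v{\left(V \right)} = 288 V$ ($v{\left(V \right)} = - 8 V \left(-36\right) = 288 V$)
$\sqrt{a + v{\left(m{\left(-1 \right)} \right)}} = \sqrt{-497116 + 288 \cdot \frac{5}{2}} = \sqrt{-497116 + 720} = \sqrt{-496396} = 2 i \sqrt{124099}$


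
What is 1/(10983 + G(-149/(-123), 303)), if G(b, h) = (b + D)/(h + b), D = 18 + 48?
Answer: 37418/410970161 ≈ 9.1048e-5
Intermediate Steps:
D = 66
G(b, h) = (66 + b)/(b + h) (G(b, h) = (b + 66)/(h + b) = (66 + b)/(b + h))
1/(10983 + G(-149/(-123), 303)) = 1/(10983 + (66 - 149/(-123))/(-149/(-123) + 303)) = 1/(10983 + (66 - 149*(-1/123))/(-149*(-1/123) + 303)) = 1/(10983 + (66 + 149/123)/(149/123 + 303)) = 1/(10983 + (8267/123)/(37418/123)) = 1/(10983 + (123/37418)*(8267/123)) = 1/(10983 + 8267/37418) = 1/(410970161/37418) = 37418/410970161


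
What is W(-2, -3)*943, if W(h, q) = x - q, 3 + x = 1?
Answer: 943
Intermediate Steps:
x = -2 (x = -3 + 1 = -2)
W(h, q) = -2 - q
W(-2, -3)*943 = (-2 - 1*(-3))*943 = (-2 + 3)*943 = 1*943 = 943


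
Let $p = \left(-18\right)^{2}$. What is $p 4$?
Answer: $1296$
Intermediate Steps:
$p = 324$
$p 4 = 324 \cdot 4 = 1296$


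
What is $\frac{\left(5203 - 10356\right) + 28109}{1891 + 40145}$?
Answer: $\frac{1913}{3503} \approx 0.5461$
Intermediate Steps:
$\frac{\left(5203 - 10356\right) + 28109}{1891 + 40145} = \frac{-5153 + 28109}{42036} = 22956 \cdot \frac{1}{42036} = \frac{1913}{3503}$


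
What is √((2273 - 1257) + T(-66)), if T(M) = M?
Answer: 5*√38 ≈ 30.822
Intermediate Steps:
√((2273 - 1257) + T(-66)) = √((2273 - 1257) - 66) = √(1016 - 66) = √950 = 5*√38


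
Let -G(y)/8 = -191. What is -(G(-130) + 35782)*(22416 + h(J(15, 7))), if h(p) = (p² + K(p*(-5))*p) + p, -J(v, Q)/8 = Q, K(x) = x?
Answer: -366234960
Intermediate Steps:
J(v, Q) = -8*Q
h(p) = p - 4*p² (h(p) = (p² + (p*(-5))*p) + p = (p² + (-5*p)*p) + p = (p² - 5*p²) + p = -4*p² + p = p - 4*p²)
G(y) = 1528 (G(y) = -8*(-191) = 1528)
-(G(-130) + 35782)*(22416 + h(J(15, 7))) = -(1528 + 35782)*(22416 + (-8*7)*(1 - (-32)*7)) = -37310*(22416 - 56*(1 - 4*(-56))) = -37310*(22416 - 56*(1 + 224)) = -37310*(22416 - 56*225) = -37310*(22416 - 12600) = -37310*9816 = -1*366234960 = -366234960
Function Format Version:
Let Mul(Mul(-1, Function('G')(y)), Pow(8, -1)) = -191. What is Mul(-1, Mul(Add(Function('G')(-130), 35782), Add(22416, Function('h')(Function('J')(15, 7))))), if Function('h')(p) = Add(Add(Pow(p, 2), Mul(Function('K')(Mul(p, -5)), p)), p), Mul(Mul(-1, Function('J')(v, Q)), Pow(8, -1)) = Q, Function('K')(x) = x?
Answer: -366234960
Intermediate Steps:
Function('J')(v, Q) = Mul(-8, Q)
Function('h')(p) = Add(p, Mul(-4, Pow(p, 2))) (Function('h')(p) = Add(Add(Pow(p, 2), Mul(Mul(p, -5), p)), p) = Add(Add(Pow(p, 2), Mul(Mul(-5, p), p)), p) = Add(Add(Pow(p, 2), Mul(-5, Pow(p, 2))), p) = Add(Mul(-4, Pow(p, 2)), p) = Add(p, Mul(-4, Pow(p, 2))))
Function('G')(y) = 1528 (Function('G')(y) = Mul(-8, -191) = 1528)
Mul(-1, Mul(Add(Function('G')(-130), 35782), Add(22416, Function('h')(Function('J')(15, 7))))) = Mul(-1, Mul(Add(1528, 35782), Add(22416, Mul(Mul(-8, 7), Add(1, Mul(-4, Mul(-8, 7))))))) = Mul(-1, Mul(37310, Add(22416, Mul(-56, Add(1, Mul(-4, -56)))))) = Mul(-1, Mul(37310, Add(22416, Mul(-56, Add(1, 224))))) = Mul(-1, Mul(37310, Add(22416, Mul(-56, 225)))) = Mul(-1, Mul(37310, Add(22416, -12600))) = Mul(-1, Mul(37310, 9816)) = Mul(-1, 366234960) = -366234960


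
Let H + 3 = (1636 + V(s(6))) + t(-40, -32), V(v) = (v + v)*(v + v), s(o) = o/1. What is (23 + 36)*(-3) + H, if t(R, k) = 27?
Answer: 1627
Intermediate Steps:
s(o) = o (s(o) = o*1 = o)
V(v) = 4*v**2 (V(v) = (2*v)*(2*v) = 4*v**2)
H = 1804 (H = -3 + ((1636 + 4*6**2) + 27) = -3 + ((1636 + 4*36) + 27) = -3 + ((1636 + 144) + 27) = -3 + (1780 + 27) = -3 + 1807 = 1804)
(23 + 36)*(-3) + H = (23 + 36)*(-3) + 1804 = 59*(-3) + 1804 = -177 + 1804 = 1627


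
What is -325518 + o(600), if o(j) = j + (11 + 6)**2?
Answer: -324629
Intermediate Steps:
o(j) = 289 + j (o(j) = j + 17**2 = j + 289 = 289 + j)
-325518 + o(600) = -325518 + (289 + 600) = -325518 + 889 = -324629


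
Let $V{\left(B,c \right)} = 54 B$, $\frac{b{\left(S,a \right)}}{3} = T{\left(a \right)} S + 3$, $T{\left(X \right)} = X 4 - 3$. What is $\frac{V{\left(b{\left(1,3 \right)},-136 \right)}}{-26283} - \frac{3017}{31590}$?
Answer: $- \frac{46902257}{276759990} \approx -0.16947$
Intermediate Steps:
$T{\left(X \right)} = -3 + 4 X$ ($T{\left(X \right)} = 4 X - 3 = -3 + 4 X$)
$b{\left(S,a \right)} = 9 + 3 S \left(-3 + 4 a\right)$ ($b{\left(S,a \right)} = 3 \left(\left(-3 + 4 a\right) S + 3\right) = 3 \left(S \left(-3 + 4 a\right) + 3\right) = 3 \left(3 + S \left(-3 + 4 a\right)\right) = 9 + 3 S \left(-3 + 4 a\right)$)
$\frac{V{\left(b{\left(1,3 \right)},-136 \right)}}{-26283} - \frac{3017}{31590} = \frac{54 \left(9 + 3 \cdot 1 \left(-3 + 4 \cdot 3\right)\right)}{-26283} - \frac{3017}{31590} = 54 \left(9 + 3 \cdot 1 \left(-3 + 12\right)\right) \left(- \frac{1}{26283}\right) - \frac{3017}{31590} = 54 \left(9 + 3 \cdot 1 \cdot 9\right) \left(- \frac{1}{26283}\right) - \frac{3017}{31590} = 54 \left(9 + 27\right) \left(- \frac{1}{26283}\right) - \frac{3017}{31590} = 54 \cdot 36 \left(- \frac{1}{26283}\right) - \frac{3017}{31590} = 1944 \left(- \frac{1}{26283}\right) - \frac{3017}{31590} = - \frac{648}{8761} - \frac{3017}{31590} = - \frac{46902257}{276759990}$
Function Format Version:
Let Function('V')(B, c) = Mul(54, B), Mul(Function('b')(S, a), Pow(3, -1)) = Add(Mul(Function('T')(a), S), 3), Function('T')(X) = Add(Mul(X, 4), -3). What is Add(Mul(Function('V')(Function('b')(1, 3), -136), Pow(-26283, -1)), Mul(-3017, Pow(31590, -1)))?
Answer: Rational(-46902257, 276759990) ≈ -0.16947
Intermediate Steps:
Function('T')(X) = Add(-3, Mul(4, X)) (Function('T')(X) = Add(Mul(4, X), -3) = Add(-3, Mul(4, X)))
Function('b')(S, a) = Add(9, Mul(3, S, Add(-3, Mul(4, a)))) (Function('b')(S, a) = Mul(3, Add(Mul(Add(-3, Mul(4, a)), S), 3)) = Mul(3, Add(Mul(S, Add(-3, Mul(4, a))), 3)) = Mul(3, Add(3, Mul(S, Add(-3, Mul(4, a))))) = Add(9, Mul(3, S, Add(-3, Mul(4, a)))))
Add(Mul(Function('V')(Function('b')(1, 3), -136), Pow(-26283, -1)), Mul(-3017, Pow(31590, -1))) = Add(Mul(Mul(54, Add(9, Mul(3, 1, Add(-3, Mul(4, 3))))), Pow(-26283, -1)), Mul(-3017, Pow(31590, -1))) = Add(Mul(Mul(54, Add(9, Mul(3, 1, Add(-3, 12)))), Rational(-1, 26283)), Mul(-3017, Rational(1, 31590))) = Add(Mul(Mul(54, Add(9, Mul(3, 1, 9))), Rational(-1, 26283)), Rational(-3017, 31590)) = Add(Mul(Mul(54, Add(9, 27)), Rational(-1, 26283)), Rational(-3017, 31590)) = Add(Mul(Mul(54, 36), Rational(-1, 26283)), Rational(-3017, 31590)) = Add(Mul(1944, Rational(-1, 26283)), Rational(-3017, 31590)) = Add(Rational(-648, 8761), Rational(-3017, 31590)) = Rational(-46902257, 276759990)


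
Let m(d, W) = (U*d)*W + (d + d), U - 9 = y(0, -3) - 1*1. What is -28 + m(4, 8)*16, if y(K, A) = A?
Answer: 2660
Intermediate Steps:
U = 5 (U = 9 + (-3 - 1*1) = 9 + (-3 - 1) = 9 - 4 = 5)
m(d, W) = 2*d + 5*W*d (m(d, W) = (5*d)*W + (d + d) = 5*W*d + 2*d = 2*d + 5*W*d)
-28 + m(4, 8)*16 = -28 + (4*(2 + 5*8))*16 = -28 + (4*(2 + 40))*16 = -28 + (4*42)*16 = -28 + 168*16 = -28 + 2688 = 2660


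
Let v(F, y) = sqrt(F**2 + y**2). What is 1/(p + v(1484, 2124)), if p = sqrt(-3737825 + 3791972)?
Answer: 1/(sqrt(54147) + 4*sqrt(419602)) ≈ 0.00035414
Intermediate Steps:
p = sqrt(54147) ≈ 232.70
1/(p + v(1484, 2124)) = 1/(sqrt(54147) + sqrt(1484**2 + 2124**2)) = 1/(sqrt(54147) + sqrt(2202256 + 4511376)) = 1/(sqrt(54147) + sqrt(6713632)) = 1/(sqrt(54147) + 4*sqrt(419602))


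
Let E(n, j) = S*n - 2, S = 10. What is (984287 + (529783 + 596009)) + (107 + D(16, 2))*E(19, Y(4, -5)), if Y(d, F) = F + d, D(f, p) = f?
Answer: 2133203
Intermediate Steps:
E(n, j) = -2 + 10*n (E(n, j) = 10*n - 2 = -2 + 10*n)
(984287 + (529783 + 596009)) + (107 + D(16, 2))*E(19, Y(4, -5)) = (984287 + (529783 + 596009)) + (107 + 16)*(-2 + 10*19) = (984287 + 1125792) + 123*(-2 + 190) = 2110079 + 123*188 = 2110079 + 23124 = 2133203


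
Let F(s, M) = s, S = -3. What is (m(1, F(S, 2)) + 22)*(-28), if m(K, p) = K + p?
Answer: -560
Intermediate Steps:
(m(1, F(S, 2)) + 22)*(-28) = ((1 - 3) + 22)*(-28) = (-2 + 22)*(-28) = 20*(-28) = -560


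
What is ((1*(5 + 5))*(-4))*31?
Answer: -1240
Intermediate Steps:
((1*(5 + 5))*(-4))*31 = ((1*10)*(-4))*31 = (10*(-4))*31 = -40*31 = -1240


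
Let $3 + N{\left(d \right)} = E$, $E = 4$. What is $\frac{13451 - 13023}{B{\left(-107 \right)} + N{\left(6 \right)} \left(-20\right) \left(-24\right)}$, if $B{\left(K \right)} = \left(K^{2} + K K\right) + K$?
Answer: $\frac{428}{23271} \approx 0.018392$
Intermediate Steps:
$N{\left(d \right)} = 1$ ($N{\left(d \right)} = -3 + 4 = 1$)
$B{\left(K \right)} = K + 2 K^{2}$ ($B{\left(K \right)} = \left(K^{2} + K^{2}\right) + K = 2 K^{2} + K = K + 2 K^{2}$)
$\frac{13451 - 13023}{B{\left(-107 \right)} + N{\left(6 \right)} \left(-20\right) \left(-24\right)} = \frac{13451 - 13023}{- 107 \left(1 + 2 \left(-107\right)\right) + 1 \left(-20\right) \left(-24\right)} = \frac{428}{- 107 \left(1 - 214\right) - -480} = \frac{428}{\left(-107\right) \left(-213\right) + 480} = \frac{428}{22791 + 480} = \frac{428}{23271}$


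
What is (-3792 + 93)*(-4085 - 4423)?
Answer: 31471092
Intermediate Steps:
(-3792 + 93)*(-4085 - 4423) = -3699*(-8508) = 31471092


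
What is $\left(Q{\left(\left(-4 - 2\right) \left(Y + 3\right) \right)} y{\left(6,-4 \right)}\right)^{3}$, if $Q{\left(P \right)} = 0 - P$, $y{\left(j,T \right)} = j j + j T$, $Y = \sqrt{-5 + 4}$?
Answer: $6718464 + 9704448 i \approx 6.7185 \cdot 10^{6} + 9.7044 \cdot 10^{6} i$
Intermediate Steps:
$Y = i$ ($Y = \sqrt{-1} = i \approx 1.0 i$)
$y{\left(j,T \right)} = j^{2} + T j$
$Q{\left(P \right)} = - P$
$\left(Q{\left(\left(-4 - 2\right) \left(Y + 3\right) \right)} y{\left(6,-4 \right)}\right)^{3} = \left(- \left(-4 - 2\right) \left(i + 3\right) 6 \left(-4 + 6\right)\right)^{3} = \left(- \left(-6\right) \left(3 + i\right) 6 \cdot 2\right)^{3} = \left(- (-18 - 6 i) 12\right)^{3} = \left(\left(18 + 6 i\right) 12\right)^{3} = \left(216 + 72 i\right)^{3}$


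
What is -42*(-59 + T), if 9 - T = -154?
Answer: -4368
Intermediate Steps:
T = 163 (T = 9 - 1*(-154) = 9 + 154 = 163)
-42*(-59 + T) = -42*(-59 + 163) = -42*104 = -4368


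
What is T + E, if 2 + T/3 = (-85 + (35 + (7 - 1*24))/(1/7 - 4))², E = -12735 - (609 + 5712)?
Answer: 15175/3 ≈ 5058.3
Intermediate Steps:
E = -19056 (E = -12735 - 1*6321 = -12735 - 6321 = -19056)
T = 72343/3 (T = -6 + 3*(-85 + (35 + (7 - 1*24))/(1/7 - 4))² = -6 + 3*(-85 + (35 + (7 - 24))/(⅐ - 4))² = -6 + 3*(-85 + (35 - 17)/(-27/7))² = -6 + 3*(-85 + 18*(-7/27))² = -6 + 3*(-85 - 14/3)² = -6 + 3*(-269/3)² = -6 + 3*(72361/9) = -6 + 72361/3 = 72343/3 ≈ 24114.)
T + E = 72343/3 - 19056 = 15175/3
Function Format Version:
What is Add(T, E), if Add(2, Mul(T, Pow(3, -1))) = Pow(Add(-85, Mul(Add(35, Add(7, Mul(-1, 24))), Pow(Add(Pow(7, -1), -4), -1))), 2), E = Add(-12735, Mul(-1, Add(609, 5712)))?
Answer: Rational(15175, 3) ≈ 5058.3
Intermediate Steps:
E = -19056 (E = Add(-12735, Mul(-1, 6321)) = Add(-12735, -6321) = -19056)
T = Rational(72343, 3) (T = Add(-6, Mul(3, Pow(Add(-85, Mul(Add(35, Add(7, Mul(-1, 24))), Pow(Add(Pow(7, -1), -4), -1))), 2))) = Add(-6, Mul(3, Pow(Add(-85, Mul(Add(35, Add(7, -24)), Pow(Add(Rational(1, 7), -4), -1))), 2))) = Add(-6, Mul(3, Pow(Add(-85, Mul(Add(35, -17), Pow(Rational(-27, 7), -1))), 2))) = Add(-6, Mul(3, Pow(Add(-85, Mul(18, Rational(-7, 27))), 2))) = Add(-6, Mul(3, Pow(Add(-85, Rational(-14, 3)), 2))) = Add(-6, Mul(3, Pow(Rational(-269, 3), 2))) = Add(-6, Mul(3, Rational(72361, 9))) = Add(-6, Rational(72361, 3)) = Rational(72343, 3) ≈ 24114.)
Add(T, E) = Add(Rational(72343, 3), -19056) = Rational(15175, 3)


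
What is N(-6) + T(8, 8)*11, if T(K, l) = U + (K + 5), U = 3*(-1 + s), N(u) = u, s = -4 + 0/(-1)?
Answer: -28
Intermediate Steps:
s = -4 (s = -4 + 0*(-1) = -4 + 0 = -4)
U = -15 (U = 3*(-1 - 4) = 3*(-5) = -15)
T(K, l) = -10 + K (T(K, l) = -15 + (K + 5) = -15 + (5 + K) = -10 + K)
N(-6) + T(8, 8)*11 = -6 + (-10 + 8)*11 = -6 - 2*11 = -6 - 22 = -28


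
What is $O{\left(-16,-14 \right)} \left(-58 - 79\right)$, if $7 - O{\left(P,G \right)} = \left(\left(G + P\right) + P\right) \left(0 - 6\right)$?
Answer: $36853$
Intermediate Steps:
$O{\left(P,G \right)} = 7 + 6 G + 12 P$ ($O{\left(P,G \right)} = 7 - \left(\left(G + P\right) + P\right) \left(0 - 6\right) = 7 - \left(G + 2 P\right) \left(-6\right) = 7 - \left(- 12 P - 6 G\right) = 7 + \left(6 G + 12 P\right) = 7 + 6 G + 12 P$)
$O{\left(-16,-14 \right)} \left(-58 - 79\right) = \left(7 + 6 \left(-14\right) + 12 \left(-16\right)\right) \left(-58 - 79\right) = \left(7 - 84 - 192\right) \left(-137\right) = \left(-269\right) \left(-137\right) = 36853$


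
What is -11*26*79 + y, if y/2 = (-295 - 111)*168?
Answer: -159010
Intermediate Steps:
y = -136416 (y = 2*((-295 - 111)*168) = 2*(-406*168) = 2*(-68208) = -136416)
-11*26*79 + y = -11*26*79 - 136416 = -286*79 - 136416 = -22594 - 136416 = -159010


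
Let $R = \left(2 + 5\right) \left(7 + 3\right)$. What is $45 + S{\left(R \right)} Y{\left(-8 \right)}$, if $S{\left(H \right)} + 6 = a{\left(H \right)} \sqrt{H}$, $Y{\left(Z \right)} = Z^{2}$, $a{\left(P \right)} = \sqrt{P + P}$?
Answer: $-339 + 4480 \sqrt{2} \approx 5996.7$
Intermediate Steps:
$a{\left(P \right)} = \sqrt{2} \sqrt{P}$ ($a{\left(P \right)} = \sqrt{2 P} = \sqrt{2} \sqrt{P}$)
$R = 70$ ($R = 7 \cdot 10 = 70$)
$S{\left(H \right)} = -6 + H \sqrt{2}$ ($S{\left(H \right)} = -6 + \sqrt{2} \sqrt{H} \sqrt{H} = -6 + H \sqrt{2}$)
$45 + S{\left(R \right)} Y{\left(-8 \right)} = 45 + \left(-6 + 70 \sqrt{2}\right) \left(-8\right)^{2} = 45 + \left(-6 + 70 \sqrt{2}\right) 64 = 45 - \left(384 - 4480 \sqrt{2}\right) = -339 + 4480 \sqrt{2}$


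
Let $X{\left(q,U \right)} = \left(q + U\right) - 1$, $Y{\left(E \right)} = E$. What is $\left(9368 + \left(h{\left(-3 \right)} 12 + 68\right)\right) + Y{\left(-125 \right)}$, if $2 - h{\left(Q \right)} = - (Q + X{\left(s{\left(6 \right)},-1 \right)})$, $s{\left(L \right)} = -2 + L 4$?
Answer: $9539$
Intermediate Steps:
$s{\left(L \right)} = -2 + 4 L$
$X{\left(q,U \right)} = -1 + U + q$ ($X{\left(q,U \right)} = \left(U + q\right) - 1 = -1 + U + q$)
$h{\left(Q \right)} = 22 + Q$ ($h{\left(Q \right)} = 2 - - (Q - -20) = 2 - - (Q + 20) = 2 - - (20 + Q) = 2 - \left(-20 - Q\right) = 2 + \left(20 + Q\right) = 22 + Q$)
$\left(9368 + \left(h{\left(-3 \right)} 12 + 68\right)\right) + Y{\left(-125 \right)} = \left(9368 + \left(\left(22 - 3\right) 12 + 68\right)\right) - 125 = \left(9368 + \left(19 \cdot 12 + 68\right)\right) - 125 = \left(9368 + \left(228 + 68\right)\right) - 125 = \left(9368 + 296\right) - 125 = 9664 - 125 = 9539$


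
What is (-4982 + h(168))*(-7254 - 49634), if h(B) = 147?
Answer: 275053480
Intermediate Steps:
(-4982 + h(168))*(-7254 - 49634) = (-4982 + 147)*(-7254 - 49634) = -4835*(-56888) = 275053480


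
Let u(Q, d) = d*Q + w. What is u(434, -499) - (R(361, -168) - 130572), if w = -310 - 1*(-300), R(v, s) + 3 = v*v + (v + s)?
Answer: -216515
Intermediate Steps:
R(v, s) = -3 + s + v + v² (R(v, s) = -3 + (v*v + (v + s)) = -3 + (v² + (s + v)) = -3 + (s + v + v²) = -3 + s + v + v²)
w = -10 (w = -310 + 300 = -10)
u(Q, d) = -10 + Q*d (u(Q, d) = d*Q - 10 = Q*d - 10 = -10 + Q*d)
u(434, -499) - (R(361, -168) - 130572) = (-10 + 434*(-499)) - ((-3 - 168 + 361 + 361²) - 130572) = (-10 - 216566) - ((-3 - 168 + 361 + 130321) - 130572) = -216576 - (130511 - 130572) = -216576 - 1*(-61) = -216576 + 61 = -216515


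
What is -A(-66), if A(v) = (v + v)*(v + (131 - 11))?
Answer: 7128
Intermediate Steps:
A(v) = 2*v*(120 + v) (A(v) = (2*v)*(v + 120) = (2*v)*(120 + v) = 2*v*(120 + v))
-A(-66) = -2*(-66)*(120 - 66) = -2*(-66)*54 = -1*(-7128) = 7128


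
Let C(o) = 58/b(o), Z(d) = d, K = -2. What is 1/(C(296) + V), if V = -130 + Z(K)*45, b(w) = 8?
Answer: -4/851 ≈ -0.0047004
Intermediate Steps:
V = -220 (V = -130 - 2*45 = -130 - 90 = -220)
C(o) = 29/4 (C(o) = 58/8 = 58*(1/8) = 29/4)
1/(C(296) + V) = 1/(29/4 - 220) = 1/(-851/4) = -4/851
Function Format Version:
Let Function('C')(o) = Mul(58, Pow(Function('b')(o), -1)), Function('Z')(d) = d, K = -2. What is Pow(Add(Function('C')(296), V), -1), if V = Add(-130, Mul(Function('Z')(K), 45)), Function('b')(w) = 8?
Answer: Rational(-4, 851) ≈ -0.0047004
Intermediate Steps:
V = -220 (V = Add(-130, Mul(-2, 45)) = Add(-130, -90) = -220)
Function('C')(o) = Rational(29, 4) (Function('C')(o) = Mul(58, Pow(8, -1)) = Mul(58, Rational(1, 8)) = Rational(29, 4))
Pow(Add(Function('C')(296), V), -1) = Pow(Add(Rational(29, 4), -220), -1) = Pow(Rational(-851, 4), -1) = Rational(-4, 851)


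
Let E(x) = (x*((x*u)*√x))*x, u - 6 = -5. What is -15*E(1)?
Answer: -15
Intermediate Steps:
u = 1 (u = 6 - 5 = 1)
E(x) = x^(7/2) (E(x) = (x*((x*1)*√x))*x = (x*(x*√x))*x = (x*x^(3/2))*x = x^(5/2)*x = x^(7/2))
-15*E(1) = -15*1^(7/2) = -15*1 = -15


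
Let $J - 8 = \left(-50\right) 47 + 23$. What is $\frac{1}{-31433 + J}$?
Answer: $- \frac{1}{33752} \approx -2.9628 \cdot 10^{-5}$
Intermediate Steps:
$J = -2319$ ($J = 8 + \left(\left(-50\right) 47 + 23\right) = 8 + \left(-2350 + 23\right) = 8 - 2327 = -2319$)
$\frac{1}{-31433 + J} = \frac{1}{-31433 - 2319} = \frac{1}{-33752} = - \frac{1}{33752}$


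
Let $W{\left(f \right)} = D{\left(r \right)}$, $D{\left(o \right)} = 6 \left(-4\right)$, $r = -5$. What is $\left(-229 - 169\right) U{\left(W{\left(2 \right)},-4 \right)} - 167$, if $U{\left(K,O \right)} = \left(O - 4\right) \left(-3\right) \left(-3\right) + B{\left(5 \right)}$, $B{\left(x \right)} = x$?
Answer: $26499$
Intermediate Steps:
$D{\left(o \right)} = -24$
$W{\left(f \right)} = -24$
$U{\left(K,O \right)} = -31 + 9 O$ ($U{\left(K,O \right)} = \left(O - 4\right) \left(-3\right) \left(-3\right) + 5 = \left(-4 + O\right) \left(-3\right) \left(-3\right) + 5 = \left(12 - 3 O\right) \left(-3\right) + 5 = \left(-36 + 9 O\right) + 5 = -31 + 9 O$)
$\left(-229 - 169\right) U{\left(W{\left(2 \right)},-4 \right)} - 167 = \left(-229 - 169\right) \left(-31 + 9 \left(-4\right)\right) - 167 = - 398 \left(-31 - 36\right) - 167 = \left(-398\right) \left(-67\right) - 167 = 26666 - 167 = 26499$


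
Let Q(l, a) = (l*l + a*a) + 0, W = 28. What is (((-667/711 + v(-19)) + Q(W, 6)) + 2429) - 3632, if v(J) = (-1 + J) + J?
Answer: -300709/711 ≈ -422.94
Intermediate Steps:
v(J) = -1 + 2*J
Q(l, a) = a² + l² (Q(l, a) = (l² + a²) + 0 = (a² + l²) + 0 = a² + l²)
(((-667/711 + v(-19)) + Q(W, 6)) + 2429) - 3632 = (((-667/711 + (-1 + 2*(-19))) + (6² + 28²)) + 2429) - 3632 = (((-667*1/711 + (-1 - 38)) + (36 + 784)) + 2429) - 3632 = (((-667/711 - 39) + 820) + 2429) - 3632 = ((-28396/711 + 820) + 2429) - 3632 = (554624/711 + 2429) - 3632 = 2281643/711 - 3632 = -300709/711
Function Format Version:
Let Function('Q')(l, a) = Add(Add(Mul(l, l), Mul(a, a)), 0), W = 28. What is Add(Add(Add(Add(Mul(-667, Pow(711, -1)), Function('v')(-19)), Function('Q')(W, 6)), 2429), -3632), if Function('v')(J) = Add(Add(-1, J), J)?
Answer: Rational(-300709, 711) ≈ -422.94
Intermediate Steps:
Function('v')(J) = Add(-1, Mul(2, J))
Function('Q')(l, a) = Add(Pow(a, 2), Pow(l, 2)) (Function('Q')(l, a) = Add(Add(Pow(l, 2), Pow(a, 2)), 0) = Add(Add(Pow(a, 2), Pow(l, 2)), 0) = Add(Pow(a, 2), Pow(l, 2)))
Add(Add(Add(Add(Mul(-667, Pow(711, -1)), Function('v')(-19)), Function('Q')(W, 6)), 2429), -3632) = Add(Add(Add(Add(Mul(-667, Pow(711, -1)), Add(-1, Mul(2, -19))), Add(Pow(6, 2), Pow(28, 2))), 2429), -3632) = Add(Add(Add(Add(Mul(-667, Rational(1, 711)), Add(-1, -38)), Add(36, 784)), 2429), -3632) = Add(Add(Add(Add(Rational(-667, 711), -39), 820), 2429), -3632) = Add(Add(Add(Rational(-28396, 711), 820), 2429), -3632) = Add(Add(Rational(554624, 711), 2429), -3632) = Add(Rational(2281643, 711), -3632) = Rational(-300709, 711)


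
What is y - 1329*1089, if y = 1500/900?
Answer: -4341838/3 ≈ -1.4473e+6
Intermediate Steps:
y = 5/3 (y = 1500*(1/900) = 5/3 ≈ 1.6667)
y - 1329*1089 = 5/3 - 1329*1089 = 5/3 - 1447281 = -4341838/3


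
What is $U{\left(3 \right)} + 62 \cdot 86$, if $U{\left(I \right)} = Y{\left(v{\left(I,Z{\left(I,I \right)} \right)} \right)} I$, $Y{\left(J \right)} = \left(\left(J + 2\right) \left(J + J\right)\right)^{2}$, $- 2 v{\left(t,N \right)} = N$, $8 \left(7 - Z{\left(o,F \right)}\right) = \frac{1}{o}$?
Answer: $\frac{2499294625}{442368} \approx 5649.8$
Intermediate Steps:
$Z{\left(o,F \right)} = 7 - \frac{1}{8 o}$
$v{\left(t,N \right)} = - \frac{N}{2}$
$Y{\left(J \right)} = 4 J^{2} \left(2 + J\right)^{2}$ ($Y{\left(J \right)} = \left(\left(2 + J\right) 2 J\right)^{2} = \left(2 J \left(2 + J\right)\right)^{2} = 4 J^{2} \left(2 + J\right)^{2}$)
$U{\left(I \right)} = 4 I \left(- \frac{7}{2} + \frac{1}{16 I}\right)^{2} \left(- \frac{3}{2} + \frac{1}{16 I}\right)^{2}$ ($U{\left(I \right)} = 4 \left(- \frac{7 - \frac{1}{8 I}}{2}\right)^{2} \left(2 - \frac{7 - \frac{1}{8 I}}{2}\right)^{2} I = 4 \left(- \frac{7}{2} + \frac{1}{16 I}\right)^{2} \left(2 - \left(\frac{7}{2} - \frac{1}{16 I}\right)\right)^{2} I = 4 \left(- \frac{7}{2} + \frac{1}{16 I}\right)^{2} \left(- \frac{3}{2} + \frac{1}{16 I}\right)^{2} I = 4 I \left(- \frac{7}{2} + \frac{1}{16 I}\right)^{2} \left(- \frac{3}{2} + \frac{1}{16 I}\right)^{2}$)
$U{\left(3 \right)} + 62 \cdot 86 = \frac{\left(-1 + 24 \cdot 3\right)^{2} \left(-1 + 56 \cdot 3\right)^{2}}{16384 \cdot 27} + 62 \cdot 86 = \frac{1}{16384} \cdot \frac{1}{27} \left(-1 + 72\right)^{2} \left(-1 + 168\right)^{2} + 5332 = \frac{1}{16384} \cdot \frac{1}{27} \cdot 71^{2} \cdot 167^{2} + 5332 = \frac{1}{16384} \cdot \frac{1}{27} \cdot 5041 \cdot 27889 + 5332 = \frac{140588449}{442368} + 5332 = \frac{2499294625}{442368}$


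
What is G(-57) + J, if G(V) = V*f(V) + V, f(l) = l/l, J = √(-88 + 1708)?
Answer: -114 + 18*√5 ≈ -73.751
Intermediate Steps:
J = 18*√5 (J = √1620 = 18*√5 ≈ 40.249)
f(l) = 1
G(V) = 2*V (G(V) = V*1 + V = V + V = 2*V)
G(-57) + J = 2*(-57) + 18*√5 = -114 + 18*√5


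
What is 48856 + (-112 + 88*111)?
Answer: 58512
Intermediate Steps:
48856 + (-112 + 88*111) = 48856 + (-112 + 9768) = 48856 + 9656 = 58512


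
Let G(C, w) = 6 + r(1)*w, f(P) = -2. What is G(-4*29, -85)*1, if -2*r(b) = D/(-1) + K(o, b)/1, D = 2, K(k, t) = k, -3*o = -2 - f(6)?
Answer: -79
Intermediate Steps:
o = 0 (o = -(-2 - 1*(-2))/3 = -(-2 + 2)/3 = -1/3*0 = 0)
r(b) = 1 (r(b) = -(2/(-1) + 0/1)/2 = -(2*(-1) + 0*1)/2 = -(-2 + 0)/2 = -1/2*(-2) = 1)
G(C, w) = 6 + w (G(C, w) = 6 + 1*w = 6 + w)
G(-4*29, -85)*1 = (6 - 85)*1 = -79*1 = -79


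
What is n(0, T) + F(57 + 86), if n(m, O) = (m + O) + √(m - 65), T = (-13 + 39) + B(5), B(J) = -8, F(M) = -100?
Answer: -82 + I*√65 ≈ -82.0 + 8.0623*I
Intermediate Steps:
T = 18 (T = (-13 + 39) - 8 = 26 - 8 = 18)
n(m, O) = O + m + √(-65 + m) (n(m, O) = (O + m) + √(-65 + m) = O + m + √(-65 + m))
n(0, T) + F(57 + 86) = (18 + 0 + √(-65 + 0)) - 100 = (18 + 0 + √(-65)) - 100 = (18 + 0 + I*√65) - 100 = (18 + I*√65) - 100 = -82 + I*√65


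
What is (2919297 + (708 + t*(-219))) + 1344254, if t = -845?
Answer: 4449314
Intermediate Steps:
(2919297 + (708 + t*(-219))) + 1344254 = (2919297 + (708 - 845*(-219))) + 1344254 = (2919297 + (708 + 185055)) + 1344254 = (2919297 + 185763) + 1344254 = 3105060 + 1344254 = 4449314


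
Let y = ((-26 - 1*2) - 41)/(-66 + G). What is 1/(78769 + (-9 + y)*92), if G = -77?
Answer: 143/11151911 ≈ 1.2823e-5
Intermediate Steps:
y = 69/143 (y = ((-26 - 1*2) - 41)/(-66 - 77) = ((-26 - 2) - 41)/(-143) = (-28 - 41)*(-1/143) = -69*(-1/143) = 69/143 ≈ 0.48252)
1/(78769 + (-9 + y)*92) = 1/(78769 + (-9 + 69/143)*92) = 1/(78769 - 1218/143*92) = 1/(78769 - 112056/143) = 1/(11151911/143) = 143/11151911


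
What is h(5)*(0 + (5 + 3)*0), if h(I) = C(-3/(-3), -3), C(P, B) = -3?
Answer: 0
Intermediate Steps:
h(I) = -3
h(5)*(0 + (5 + 3)*0) = -3*(0 + (5 + 3)*0) = -3*(0 + 8*0) = -3*(0 + 0) = -3*0 = 0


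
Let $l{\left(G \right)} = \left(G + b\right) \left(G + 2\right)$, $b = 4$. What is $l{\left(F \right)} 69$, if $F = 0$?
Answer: $552$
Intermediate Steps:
$l{\left(G \right)} = \left(2 + G\right) \left(4 + G\right)$ ($l{\left(G \right)} = \left(G + 4\right) \left(G + 2\right) = \left(4 + G\right) \left(2 + G\right) = \left(2 + G\right) \left(4 + G\right)$)
$l{\left(F \right)} 69 = \left(8 + 0^{2} + 6 \cdot 0\right) 69 = \left(8 + 0 + 0\right) 69 = 8 \cdot 69 = 552$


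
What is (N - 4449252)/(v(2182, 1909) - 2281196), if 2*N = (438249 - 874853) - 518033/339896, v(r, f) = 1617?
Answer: 3172966386801/1549639567568 ≈ 2.0476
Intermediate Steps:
N = -148400471217/679792 (N = ((438249 - 874853) - 518033/339896)/2 = (-436604 - 518033*1/339896)/2 = (-436604 - 518033/339896)/2 = (½)*(-148400471217/339896) = -148400471217/679792 ≈ -2.1830e+5)
(N - 4449252)/(v(2182, 1909) - 2281196) = (-148400471217/679792 - 4449252)/(1617 - 2281196) = -3172966386801/679792/(-2279579) = -3172966386801/679792*(-1/2279579) = 3172966386801/1549639567568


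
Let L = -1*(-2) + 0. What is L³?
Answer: 8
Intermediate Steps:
L = 2 (L = 2 + 0 = 2)
L³ = 2³ = 8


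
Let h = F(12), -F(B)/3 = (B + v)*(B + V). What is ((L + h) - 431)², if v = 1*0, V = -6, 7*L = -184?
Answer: 22212369/49 ≈ 4.5331e+5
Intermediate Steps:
L = -184/7 (L = (⅐)*(-184) = -184/7 ≈ -26.286)
v = 0
F(B) = -3*B*(-6 + B) (F(B) = -3*(B + 0)*(B - 6) = -3*B*(-6 + B))
h = -216 (h = 3*12*(6 - 1*12) = 3*12*(6 - 12) = 3*12*(-6) = -216)
((L + h) - 431)² = ((-184/7 - 216) - 431)² = (-1696/7 - 431)² = (-4713/7)² = 22212369/49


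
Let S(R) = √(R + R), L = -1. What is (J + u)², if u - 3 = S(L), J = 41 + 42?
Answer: (86 + I*√2)² ≈ 7394.0 + 243.24*I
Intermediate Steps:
J = 83
S(R) = √2*√R (S(R) = √(2*R) = √2*√R)
u = 3 + I*√2 (u = 3 + √2*√(-1) = 3 + √2*I = 3 + I*√2 ≈ 3.0 + 1.4142*I)
(J + u)² = (83 + (3 + I*√2))² = (86 + I*√2)²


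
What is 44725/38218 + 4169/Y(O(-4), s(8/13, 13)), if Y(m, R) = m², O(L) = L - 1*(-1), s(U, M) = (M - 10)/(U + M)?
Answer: 159733367/343962 ≈ 464.39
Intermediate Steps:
s(U, M) = (-10 + M)/(M + U)
O(L) = 1 + L (O(L) = L + 1 = 1 + L)
44725/38218 + 4169/Y(O(-4), s(8/13, 13)) = 44725/38218 + 4169/((1 - 4)²) = 44725*(1/38218) + 4169/((-3)²) = 44725/38218 + 4169/9 = 159733367/343962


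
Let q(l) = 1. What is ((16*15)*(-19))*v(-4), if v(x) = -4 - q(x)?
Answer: 22800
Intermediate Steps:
v(x) = -5 (v(x) = -4 - 1*1 = -4 - 1 = -5)
((16*15)*(-19))*v(-4) = ((16*15)*(-19))*(-5) = (240*(-19))*(-5) = -4560*(-5) = 22800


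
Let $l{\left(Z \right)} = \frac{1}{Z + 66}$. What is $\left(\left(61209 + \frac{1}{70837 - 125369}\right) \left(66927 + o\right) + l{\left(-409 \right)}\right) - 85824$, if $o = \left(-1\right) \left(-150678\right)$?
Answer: $\frac{249130501318634549}{18704476} \approx 1.3319 \cdot 10^{10}$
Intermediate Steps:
$l{\left(Z \right)} = \frac{1}{66 + Z}$
$o = 150678$
$\left(\left(61209 + \frac{1}{70837 - 125369}\right) \left(66927 + o\right) + l{\left(-409 \right)}\right) - 85824 = \left(\left(61209 + \frac{1}{70837 - 125369}\right) \left(66927 + 150678\right) + \frac{1}{66 - 409}\right) - 85824 = \left(\left(61209 + \frac{1}{-54532}\right) 217605 + \frac{1}{-343}\right) - 85824 = \left(\left(61209 - \frac{1}{54532}\right) 217605 - \frac{1}{343}\right) - 85824 = \left(\frac{3337849187}{54532} \cdot 217605 - \frac{1}{343}\right) - 85824 = \left(\frac{726332672337135}{54532} - \frac{1}{343}\right) - 85824 = \frac{249132106611582773}{18704476} - 85824 = \frac{249130501318634549}{18704476}$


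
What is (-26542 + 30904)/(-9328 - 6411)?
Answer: -4362/15739 ≈ -0.27715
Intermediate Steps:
(-26542 + 30904)/(-9328 - 6411) = 4362/(-15739) = 4362*(-1/15739) = -4362/15739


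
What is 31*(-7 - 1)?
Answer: -248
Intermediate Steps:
31*(-7 - 1) = 31*(-8) = -248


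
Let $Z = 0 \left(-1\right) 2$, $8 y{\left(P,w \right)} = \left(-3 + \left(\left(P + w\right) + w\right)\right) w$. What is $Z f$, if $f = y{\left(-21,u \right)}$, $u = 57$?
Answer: $0$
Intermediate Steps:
$y{\left(P,w \right)} = \frac{w \left(-3 + P + 2 w\right)}{8}$ ($y{\left(P,w \right)} = \frac{\left(-3 + \left(\left(P + w\right) + w\right)\right) w}{8} = \frac{\left(-3 + \left(P + 2 w\right)\right) w}{8} = \frac{\left(-3 + P + 2 w\right) w}{8} = \frac{w \left(-3 + P + 2 w\right)}{8}$)
$f = \frac{2565}{4}$ ($f = \frac{1}{8} \cdot 57 \left(-3 - 21 + 2 \cdot 57\right) = \frac{1}{8} \cdot 57 \left(-3 - 21 + 114\right) = \frac{1}{8} \cdot 57 \cdot 90 = \frac{2565}{4} \approx 641.25$)
$Z = 0$ ($Z = 0 \cdot 2 = 0$)
$Z f = 0 \cdot \frac{2565}{4} = 0$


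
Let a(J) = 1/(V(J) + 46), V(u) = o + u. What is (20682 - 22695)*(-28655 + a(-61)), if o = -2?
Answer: 980604768/17 ≈ 5.7683e+7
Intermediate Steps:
V(u) = -2 + u
a(J) = 1/(44 + J) (a(J) = 1/((-2 + J) + 46) = 1/(44 + J))
(20682 - 22695)*(-28655 + a(-61)) = (20682 - 22695)*(-28655 + 1/(44 - 61)) = -2013*(-28655 + 1/(-17)) = -2013*(-28655 - 1/17) = -2013*(-487136/17) = 980604768/17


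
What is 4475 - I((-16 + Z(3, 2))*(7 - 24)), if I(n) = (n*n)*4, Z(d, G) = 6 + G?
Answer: -69509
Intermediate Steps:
I(n) = 4*n**2 (I(n) = n**2*4 = 4*n**2)
4475 - I((-16 + Z(3, 2))*(7 - 24)) = 4475 - 4*((-16 + (6 + 2))*(7 - 24))**2 = 4475 - 4*((-16 + 8)*(-17))**2 = 4475 - 4*(-8*(-17))**2 = 4475 - 4*136**2 = 4475 - 4*18496 = 4475 - 1*73984 = 4475 - 73984 = -69509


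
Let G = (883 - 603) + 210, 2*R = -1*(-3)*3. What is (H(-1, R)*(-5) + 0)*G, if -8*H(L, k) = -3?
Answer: -3675/4 ≈ -918.75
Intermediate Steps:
R = 9/2 (R = (-1*(-3)*3)/2 = (3*3)/2 = (½)*9 = 9/2 ≈ 4.5000)
H(L, k) = 3/8 (H(L, k) = -⅛*(-3) = 3/8)
G = 490 (G = 280 + 210 = 490)
(H(-1, R)*(-5) + 0)*G = ((3/8)*(-5) + 0)*490 = (-15/8 + 0)*490 = -15/8*490 = -3675/4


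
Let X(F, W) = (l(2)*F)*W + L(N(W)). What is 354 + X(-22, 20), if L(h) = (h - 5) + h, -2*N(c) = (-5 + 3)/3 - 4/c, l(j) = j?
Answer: -7952/15 ≈ -530.13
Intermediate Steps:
N(c) = ⅓ + 2/c (N(c) = -((-5 + 3)/3 - 4/c)/2 = -(-2*⅓ - 4/c)/2 = -(-⅔ - 4/c)/2 = ⅓ + 2/c)
L(h) = -5 + 2*h (L(h) = (-5 + h) + h = -5 + 2*h)
X(F, W) = -5 + 2*F*W + 2*(6 + W)/(3*W) (X(F, W) = (2*F)*W + (-5 + 2*((6 + W)/(3*W))) = 2*F*W + (-5 + 2*(6 + W)/(3*W)) = -5 + 2*F*W + 2*(6 + W)/(3*W))
354 + X(-22, 20) = 354 + (-13/3 + 4/20 + 2*(-22)*20) = 354 + (-13/3 + 4*(1/20) - 880) = 354 + (-13/3 + ⅕ - 880) = 354 - 13262/15 = -7952/15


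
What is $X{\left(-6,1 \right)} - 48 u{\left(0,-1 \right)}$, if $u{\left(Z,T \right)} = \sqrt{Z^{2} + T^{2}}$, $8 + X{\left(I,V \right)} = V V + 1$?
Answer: $-54$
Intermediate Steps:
$X{\left(I,V \right)} = -7 + V^{2}$ ($X{\left(I,V \right)} = -8 + \left(V V + 1\right) = -8 + \left(V^{2} + 1\right) = -8 + \left(1 + V^{2}\right) = -7 + V^{2}$)
$u{\left(Z,T \right)} = \sqrt{T^{2} + Z^{2}}$
$X{\left(-6,1 \right)} - 48 u{\left(0,-1 \right)} = \left(-7 + 1^{2}\right) - 48 \sqrt{\left(-1\right)^{2} + 0^{2}} = \left(-7 + 1\right) - 48 \sqrt{1 + 0} = -6 - 48 \sqrt{1} = -6 - 48 = -54$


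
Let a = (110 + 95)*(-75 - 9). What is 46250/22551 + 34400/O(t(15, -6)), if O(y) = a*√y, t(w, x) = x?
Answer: 46250/22551 + 860*I*√6/2583 ≈ 2.0509 + 0.81555*I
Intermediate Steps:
a = -17220 (a = 205*(-84) = -17220)
O(y) = -17220*√y
46250/22551 + 34400/O(t(15, -6)) = 46250/22551 + 34400/((-17220*I*√6)) = 46250/22551 + 34400*(I*√6/103320) = 46250/22551 + 860*I*√6/2583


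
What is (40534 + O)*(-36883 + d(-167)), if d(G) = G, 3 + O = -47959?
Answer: 275207400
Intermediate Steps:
O = -47962 (O = -3 - 47959 = -47962)
(40534 + O)*(-36883 + d(-167)) = (40534 - 47962)*(-36883 - 167) = -7428*(-37050) = 275207400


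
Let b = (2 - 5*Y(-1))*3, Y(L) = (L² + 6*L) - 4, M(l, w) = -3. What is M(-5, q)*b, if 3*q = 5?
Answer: -423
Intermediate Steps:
q = 5/3 (q = (⅓)*5 = 5/3 ≈ 1.6667)
Y(L) = -4 + L² + 6*L
b = 141 (b = (2 - 5*(-4 + (-1)² + 6*(-1)))*3 = (2 - 5*(-4 + 1 - 6))*3 = (2 - 5*(-9))*3 = (2 + 45)*3 = 47*3 = 141)
M(-5, q)*b = -3*141 = -423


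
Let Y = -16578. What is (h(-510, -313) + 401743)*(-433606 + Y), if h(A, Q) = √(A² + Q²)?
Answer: -180858270712 - 450184*√358069 ≈ -1.8113e+11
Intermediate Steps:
(h(-510, -313) + 401743)*(-433606 + Y) = (√((-510)² + (-313)²) + 401743)*(-433606 - 16578) = (√(260100 + 97969) + 401743)*(-450184) = (√358069 + 401743)*(-450184) = (401743 + √358069)*(-450184) = -180858270712 - 450184*√358069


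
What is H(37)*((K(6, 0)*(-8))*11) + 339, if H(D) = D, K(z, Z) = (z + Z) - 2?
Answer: -12685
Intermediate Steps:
K(z, Z) = -2 + Z + z (K(z, Z) = (Z + z) - 2 = -2 + Z + z)
H(37)*((K(6, 0)*(-8))*11) + 339 = 37*(((-2 + 0 + 6)*(-8))*11) + 339 = 37*((4*(-8))*11) + 339 = 37*(-32*11) + 339 = 37*(-352) + 339 = -13024 + 339 = -12685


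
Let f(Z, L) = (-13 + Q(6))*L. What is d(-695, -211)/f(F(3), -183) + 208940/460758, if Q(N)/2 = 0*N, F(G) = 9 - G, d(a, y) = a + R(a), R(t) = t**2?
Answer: 37122412400/182690547 ≈ 203.20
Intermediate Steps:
d(a, y) = a + a**2
Q(N) = 0 (Q(N) = 2*(0*N) = 2*0 = 0)
f(Z, L) = -13*L (f(Z, L) = (-13 + 0)*L = -13*L)
d(-695, -211)/f(F(3), -183) + 208940/460758 = (-695*(1 - 695))/((-13*(-183))) + 208940/460758 = -695*(-694)/2379 + 208940*(1/460758) = 482330*(1/2379) + 104470/230379 = 482330/2379 + 104470/230379 = 37122412400/182690547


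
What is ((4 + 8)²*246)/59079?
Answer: 11808/19693 ≈ 0.59960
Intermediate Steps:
((4 + 8)²*246)/59079 = (12²*246)*(1/59079) = (144*246)*(1/59079) = 35424*(1/59079) = 11808/19693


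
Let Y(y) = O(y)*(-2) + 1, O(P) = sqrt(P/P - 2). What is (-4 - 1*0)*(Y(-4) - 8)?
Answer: 28 + 8*I ≈ 28.0 + 8.0*I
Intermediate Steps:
O(P) = I (O(P) = sqrt(1 - 2) = sqrt(-1) = I)
Y(y) = 1 - 2*I (Y(y) = I*(-2) + 1 = -2*I + 1 = 1 - 2*I)
(-4 - 1*0)*(Y(-4) - 8) = (-4 - 1*0)*((1 - 2*I) - 8) = (-4 + 0)*(-7 - 2*I) = -4*(-7 - 2*I) = 28 + 8*I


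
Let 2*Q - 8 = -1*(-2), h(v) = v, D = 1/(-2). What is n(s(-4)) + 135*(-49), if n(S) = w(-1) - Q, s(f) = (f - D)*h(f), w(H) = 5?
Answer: -6615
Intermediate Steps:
D = -1/2 (D = 1*(-1/2) = -1/2 ≈ -0.50000)
Q = 5 (Q = 4 + (-1*(-2))/2 = 4 + (1/2)*2 = 4 + 1 = 5)
s(f) = f*(1/2 + f) (s(f) = (f - 1*(-1/2))*f = (f + 1/2)*f = (1/2 + f)*f = f*(1/2 + f))
n(S) = 0 (n(S) = 5 - 1*5 = 5 - 5 = 0)
n(s(-4)) + 135*(-49) = 0 + 135*(-49) = 0 - 6615 = -6615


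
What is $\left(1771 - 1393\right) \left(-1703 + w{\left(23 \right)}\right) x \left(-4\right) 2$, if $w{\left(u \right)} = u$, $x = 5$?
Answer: $25401600$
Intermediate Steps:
$\left(1771 - 1393\right) \left(-1703 + w{\left(23 \right)}\right) x \left(-4\right) 2 = \left(1771 - 1393\right) \left(-1703 + 23\right) 5 \left(-4\right) 2 = 378 \left(-1680\right) \left(\left(-20\right) 2\right) = \left(-635040\right) \left(-40\right) = 25401600$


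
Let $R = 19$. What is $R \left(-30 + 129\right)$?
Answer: $1881$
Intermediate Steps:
$R \left(-30 + 129\right) = 19 \left(-30 + 129\right) = 19 \cdot 99 = 1881$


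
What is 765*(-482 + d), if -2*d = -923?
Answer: -31365/2 ≈ -15683.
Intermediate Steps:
d = 923/2 (d = -1/2*(-923) = 923/2 ≈ 461.50)
765*(-482 + d) = 765*(-482 + 923/2) = 765*(-41/2) = -31365/2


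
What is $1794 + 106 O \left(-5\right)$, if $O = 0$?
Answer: $1794$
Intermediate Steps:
$1794 + 106 O \left(-5\right) = 1794 + 106 \cdot 0 \left(-5\right) = 1794 + 106 \cdot 0 = 1794 + 0 = 1794$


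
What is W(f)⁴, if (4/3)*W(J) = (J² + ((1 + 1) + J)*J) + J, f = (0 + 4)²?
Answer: 31116960000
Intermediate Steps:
f = 16 (f = 4² = 16)
W(J) = 3*J/4 + 3*J²/4 + 3*J*(2 + J)/4 (W(J) = 3*((J² + ((1 + 1) + J)*J) + J)/4 = 3*((J² + (2 + J)*J) + J)/4 = 3*((J² + J*(2 + J)) + J)/4 = 3*(J + J² + J*(2 + J))/4 = 3*J/4 + 3*J²/4 + 3*J*(2 + J)/4)
W(f)⁴ = ((¾)*16*(3 + 2*16))⁴ = ((¾)*16*(3 + 32))⁴ = ((¾)*16*35)⁴ = 420⁴ = 31116960000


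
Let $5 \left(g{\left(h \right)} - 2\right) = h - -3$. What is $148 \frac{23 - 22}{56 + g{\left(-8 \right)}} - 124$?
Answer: $- \frac{6920}{57} \approx -121.4$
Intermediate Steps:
$g{\left(h \right)} = \frac{13}{5} + \frac{h}{5}$ ($g{\left(h \right)} = 2 + \frac{h - -3}{5} = 2 + \frac{h + 3}{5} = 2 + \frac{3 + h}{5} = 2 + \left(\frac{3}{5} + \frac{h}{5}\right) = \frac{13}{5} + \frac{h}{5}$)
$148 \frac{23 - 22}{56 + g{\left(-8 \right)}} - 124 = 148 \frac{23 - 22}{56 + \left(\frac{13}{5} + \frac{1}{5} \left(-8\right)\right)} - 124 = 148 \cdot 1 \frac{1}{56 + \left(\frac{13}{5} - \frac{8}{5}\right)} - 124 = 148 \cdot 1 \frac{1}{56 + 1} - 124 = 148 \cdot 1 \cdot \frac{1}{57} - 124 = 148 \cdot \frac{1}{57} - 124 = \frac{148}{57} - 124 = - \frac{6920}{57}$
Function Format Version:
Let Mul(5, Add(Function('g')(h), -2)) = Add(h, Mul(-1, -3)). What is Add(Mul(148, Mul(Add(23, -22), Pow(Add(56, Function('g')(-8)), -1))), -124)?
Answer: Rational(-6920, 57) ≈ -121.40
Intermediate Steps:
Function('g')(h) = Add(Rational(13, 5), Mul(Rational(1, 5), h)) (Function('g')(h) = Add(2, Mul(Rational(1, 5), Add(h, Mul(-1, -3)))) = Add(2, Mul(Rational(1, 5), Add(h, 3))) = Add(2, Mul(Rational(1, 5), Add(3, h))) = Add(2, Add(Rational(3, 5), Mul(Rational(1, 5), h))) = Add(Rational(13, 5), Mul(Rational(1, 5), h)))
Add(Mul(148, Mul(Add(23, -22), Pow(Add(56, Function('g')(-8)), -1))), -124) = Add(Mul(148, Mul(Add(23, -22), Pow(Add(56, Add(Rational(13, 5), Mul(Rational(1, 5), -8))), -1))), -124) = Add(Mul(148, Mul(1, Pow(Add(56, Add(Rational(13, 5), Rational(-8, 5))), -1))), -124) = Add(Mul(148, Mul(1, Pow(Add(56, 1), -1))), -124) = Add(Mul(148, Mul(1, Pow(57, -1))), -124) = Add(Mul(148, Mul(1, Rational(1, 57))), -124) = Add(Mul(148, Rational(1, 57)), -124) = Add(Rational(148, 57), -124) = Rational(-6920, 57)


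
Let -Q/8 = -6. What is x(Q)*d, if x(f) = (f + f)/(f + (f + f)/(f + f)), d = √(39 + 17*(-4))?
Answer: 96*I*√29/49 ≈ 10.551*I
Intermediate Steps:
Q = 48 (Q = -8*(-6) = 48)
d = I*√29 (d = √(39 - 68) = √(-29) = I*√29 ≈ 5.3852*I)
x(f) = 2*f/(1 + f) (x(f) = (2*f)/(f + (2*f)/((2*f))) = (2*f)/(f + (2*f)*(1/(2*f))) = (2*f)/(f + 1) = (2*f)/(1 + f) = 2*f/(1 + f))
x(Q)*d = (2*48/(1 + 48))*(I*√29) = (2*48/49)*(I*√29) = (2*48*(1/49))*(I*√29) = 96*(I*√29)/49 = 96*I*√29/49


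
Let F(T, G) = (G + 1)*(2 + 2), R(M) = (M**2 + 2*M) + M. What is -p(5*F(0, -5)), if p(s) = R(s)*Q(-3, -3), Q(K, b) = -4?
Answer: 24640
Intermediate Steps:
R(M) = M**2 + 3*M
F(T, G) = 4 + 4*G (F(T, G) = (1 + G)*4 = 4 + 4*G)
p(s) = -4*s*(3 + s) (p(s) = (s*(3 + s))*(-4) = -4*s*(3 + s))
-p(5*F(0, -5)) = -(-4)*5*(4 + 4*(-5))*(3 + 5*(4 + 4*(-5))) = -(-4)*5*(4 - 20)*(3 + 5*(4 - 20)) = -(-4)*5*(-16)*(3 + 5*(-16)) = -(-4)*(-80)*(3 - 80) = -(-4)*(-80)*(-77) = -1*(-24640) = 24640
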